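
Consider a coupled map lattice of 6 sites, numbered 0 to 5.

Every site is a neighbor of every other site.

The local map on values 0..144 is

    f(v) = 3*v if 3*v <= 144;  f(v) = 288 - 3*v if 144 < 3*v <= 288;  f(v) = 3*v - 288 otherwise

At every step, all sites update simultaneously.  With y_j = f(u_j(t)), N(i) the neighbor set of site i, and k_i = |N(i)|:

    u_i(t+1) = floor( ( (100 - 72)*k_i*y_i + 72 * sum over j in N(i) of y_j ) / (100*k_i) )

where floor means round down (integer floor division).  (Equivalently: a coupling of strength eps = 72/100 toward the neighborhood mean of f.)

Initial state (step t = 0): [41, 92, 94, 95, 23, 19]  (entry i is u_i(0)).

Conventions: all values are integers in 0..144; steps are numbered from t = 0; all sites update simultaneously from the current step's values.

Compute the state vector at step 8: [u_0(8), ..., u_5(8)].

Simulating step by step:
t=0: [41, 92, 94, 95, 23, 19]
t=1: [55, 40, 39, 39, 48, 46]
t=2: [126, 125, 125, 125, 128, 128]
t=3: [90, 90, 90, 90, 91, 91]
t=4: [17, 17, 17, 17, 16, 16]
t=5: [50, 50, 50, 50, 49, 49]
t=6: [138, 138, 138, 138, 139, 139]
t=7: [126, 126, 126, 126, 127, 127]
t=8: [90, 90, 90, 90, 91, 91]

Answer: [90, 90, 90, 90, 91, 91]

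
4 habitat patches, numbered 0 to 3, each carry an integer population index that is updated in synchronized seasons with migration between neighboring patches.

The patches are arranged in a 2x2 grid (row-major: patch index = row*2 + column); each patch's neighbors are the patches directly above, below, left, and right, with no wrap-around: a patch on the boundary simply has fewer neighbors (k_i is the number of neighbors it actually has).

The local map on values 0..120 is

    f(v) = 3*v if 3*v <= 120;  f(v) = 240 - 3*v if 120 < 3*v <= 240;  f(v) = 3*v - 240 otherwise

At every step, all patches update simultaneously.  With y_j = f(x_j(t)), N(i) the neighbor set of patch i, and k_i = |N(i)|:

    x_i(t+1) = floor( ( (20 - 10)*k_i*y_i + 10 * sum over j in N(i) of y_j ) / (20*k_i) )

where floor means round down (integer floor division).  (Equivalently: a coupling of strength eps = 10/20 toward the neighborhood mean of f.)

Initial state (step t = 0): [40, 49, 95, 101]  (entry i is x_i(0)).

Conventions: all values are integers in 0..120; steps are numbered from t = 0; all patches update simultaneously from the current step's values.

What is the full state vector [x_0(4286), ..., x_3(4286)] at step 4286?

Simulating step by step:
t=0: [40, 49, 95, 101]
t=1: [94, 92, 68, 66]
t=2: [39, 39, 39, 39]
t=3: [117, 117, 117, 117]
t=4: [111, 111, 111, 111]
t=5: [93, 93, 93, 93]
t=6: [39, 39, 39, 39]

Answer: [39, 39, 39, 39]
Key observation: The state at step 2, [39, 39, 39, 39], reappears at step 6: the system is in a cycle of period 4 from step 2 on.  Therefore the state at step 4286 equals the state at step 2 + ((4286 - 2) mod 4) = 2, which is [39, 39, 39, 39].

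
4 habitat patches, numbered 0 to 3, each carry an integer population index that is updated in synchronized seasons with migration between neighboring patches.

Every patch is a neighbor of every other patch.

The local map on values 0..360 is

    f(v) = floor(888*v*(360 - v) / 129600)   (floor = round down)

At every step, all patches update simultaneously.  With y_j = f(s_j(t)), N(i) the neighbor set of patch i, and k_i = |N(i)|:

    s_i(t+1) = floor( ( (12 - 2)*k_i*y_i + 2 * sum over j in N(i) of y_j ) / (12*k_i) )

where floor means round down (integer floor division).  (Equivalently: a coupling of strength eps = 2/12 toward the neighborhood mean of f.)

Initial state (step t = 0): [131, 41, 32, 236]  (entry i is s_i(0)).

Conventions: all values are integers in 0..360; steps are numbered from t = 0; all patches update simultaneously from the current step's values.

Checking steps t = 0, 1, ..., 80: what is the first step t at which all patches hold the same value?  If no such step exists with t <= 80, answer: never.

Simulating step by step:
t=0: [131, 41, 32, 236]  (not all equal)
t=1: [190, 100, 86, 186]  (not all equal)
t=2: [215, 181, 168, 215]  (not all equal)
t=3: [213, 220, 220, 213]  (not all equal)
t=4: [213, 211, 211, 213]  (not all equal)
t=5: [214, 214, 214, 214]  (all equal)

Answer: 5
Key observation: Synchronization is absorbing here: once all patches are equal they stay equal, and step 5 is the first all-equal step.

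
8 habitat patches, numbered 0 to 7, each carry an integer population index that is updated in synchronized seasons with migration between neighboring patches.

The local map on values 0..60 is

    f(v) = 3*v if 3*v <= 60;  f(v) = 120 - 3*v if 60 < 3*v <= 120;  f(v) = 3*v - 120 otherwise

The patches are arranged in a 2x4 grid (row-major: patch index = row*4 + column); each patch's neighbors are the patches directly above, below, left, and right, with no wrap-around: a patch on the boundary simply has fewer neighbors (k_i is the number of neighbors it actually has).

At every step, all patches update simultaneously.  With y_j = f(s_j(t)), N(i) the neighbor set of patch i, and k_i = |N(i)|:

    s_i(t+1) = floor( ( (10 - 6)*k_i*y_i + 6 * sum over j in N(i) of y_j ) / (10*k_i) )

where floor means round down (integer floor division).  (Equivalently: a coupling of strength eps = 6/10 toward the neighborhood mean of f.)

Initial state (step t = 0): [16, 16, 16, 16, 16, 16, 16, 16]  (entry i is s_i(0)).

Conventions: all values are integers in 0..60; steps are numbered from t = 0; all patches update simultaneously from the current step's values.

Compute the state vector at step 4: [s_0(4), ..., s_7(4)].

Answer: [24, 24, 24, 24, 24, 24, 24, 24]

Derivation:
t=0: [16, 16, 16, 16, 16, 16, 16, 16]
t=1: [48, 48, 48, 48, 48, 48, 48, 48]
t=2: [24, 24, 24, 24, 24, 24, 24, 24]
t=3: [48, 48, 48, 48, 48, 48, 48, 48]
t=4: [24, 24, 24, 24, 24, 24, 24, 24]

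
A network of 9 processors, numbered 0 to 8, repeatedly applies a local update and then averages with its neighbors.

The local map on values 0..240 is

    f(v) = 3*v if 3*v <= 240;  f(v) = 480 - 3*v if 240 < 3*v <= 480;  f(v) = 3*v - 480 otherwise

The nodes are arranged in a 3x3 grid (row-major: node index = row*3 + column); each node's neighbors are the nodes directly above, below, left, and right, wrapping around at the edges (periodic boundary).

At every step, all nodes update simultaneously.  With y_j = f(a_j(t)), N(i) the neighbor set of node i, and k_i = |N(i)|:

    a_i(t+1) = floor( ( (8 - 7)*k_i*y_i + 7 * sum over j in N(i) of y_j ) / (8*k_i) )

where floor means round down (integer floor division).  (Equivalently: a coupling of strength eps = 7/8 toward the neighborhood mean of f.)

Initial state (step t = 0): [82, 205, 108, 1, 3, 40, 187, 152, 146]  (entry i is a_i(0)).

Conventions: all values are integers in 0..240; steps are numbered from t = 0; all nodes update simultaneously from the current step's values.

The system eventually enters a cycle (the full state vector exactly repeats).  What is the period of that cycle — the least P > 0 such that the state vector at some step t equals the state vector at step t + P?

Simulating step by step:
t=0: [82, 205, 108, 1, 3, 40, 187, 152, 146]
t=1: [111, 109, 135, 97, 62, 60, 76, 61, 88]
t=2: [159, 148, 161, 185, 177, 168, 189, 194, 172]
t=3: [44, 39, 22, 45, 58, 39, 58, 58, 51]
t=4: [124, 134, 121, 147, 140, 130, 151, 156, 135]
t=5: [70, 74, 91, 67, 55, 74, 54, 54, 63]
t=6: [199, 190, 210, 191, 197, 194, 186, 181, 188]
t=7: [104, 107, 104, 100, 90, 108, 87, 87, 96]
t=8: [179, 187, 168, 187, 182, 183, 193, 198, 190]
t=9: [69, 67, 67, 73, 83, 65, 87, 87, 78]
t=10: [209, 212, 208, 213, 211, 217, 219, 220, 211]
t=11: [157, 156, 155, 161, 164, 154, 161, 162, 166]
t=12: [8, 10, 14, 9, 10, 12, 8, 10, 11]
t=13: [29, 31, 32, 28, 30, 33, 27, 29, 33]
t=14: [88, 90, 94, 88, 90, 93, 88, 90, 91]
t=15: [210, 208, 207, 211, 209, 206, 212, 210, 206]
t=16: [148, 146, 142, 148, 146, 143, 148, 146, 145]
t=17: [41, 43, 44, 40, 42, 45, 39, 41, 45]
t=18: [124, 126, 130, 124, 126, 129, 124, 126, 127]
t=19: [102, 100, 99, 103, 101, 98, 104, 102, 98]
t=20: [175, 177, 181, 175, 177, 180, 175, 177, 178]
t=21: [50, 52, 53, 49, 51, 54, 48, 50, 54]
t=22: [151, 153, 157, 151, 153, 156, 151, 153, 154]
t=23: [21, 19, 18, 22, 20, 17, 23, 21, 17]
t=24: [61, 59, 55, 61, 59, 56, 61, 59, 58]
t=25: [177, 175, 174, 178, 176, 173, 179, 177, 173]
t=26: [49, 47, 43, 49, 47, 44, 49, 47, 46]
t=27: [141, 139, 138, 142, 140, 137, 143, 141, 137]
t=28: [58, 60, 64, 58, 60, 63, 58, 60, 61]
t=29: [179, 181, 182, 178, 180, 183, 177, 179, 183]
t=30: [58, 60, 64, 58, 60, 63, 58, 60, 61]

Answer: 2
Key observation: The state at step 28, [58, 60, 64, 58, 60, 63, 58, 60, 61], reappears at step 30 — and no state repeats earlier — so the cycle the system enters has period 2.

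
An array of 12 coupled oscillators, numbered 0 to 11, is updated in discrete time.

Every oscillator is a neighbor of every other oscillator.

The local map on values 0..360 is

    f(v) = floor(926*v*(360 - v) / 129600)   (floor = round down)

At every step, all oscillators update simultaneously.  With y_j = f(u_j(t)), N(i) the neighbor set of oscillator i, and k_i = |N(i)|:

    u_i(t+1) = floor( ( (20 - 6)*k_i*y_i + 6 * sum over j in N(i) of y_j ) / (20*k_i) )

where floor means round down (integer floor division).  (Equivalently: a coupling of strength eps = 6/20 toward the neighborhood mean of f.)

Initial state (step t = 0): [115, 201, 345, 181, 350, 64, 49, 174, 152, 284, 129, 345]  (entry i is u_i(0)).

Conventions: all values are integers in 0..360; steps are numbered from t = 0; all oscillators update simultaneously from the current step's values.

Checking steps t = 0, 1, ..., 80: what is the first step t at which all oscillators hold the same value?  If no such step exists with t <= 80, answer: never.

Answer: 6
Key observation: Synchronization is absorbing here: once all oscillators are equal they stay equal, and step 6 is the first all-equal step.

Derivation:
t=0: [115, 201, 345, 181, 350, 64, 49, 174, 152, 284, 129, 345]  (not all equal)
t=1: [184, 203, 73, 205, 66, 140, 122, 205, 201, 153, 192, 73]  (not all equal)
t=2: [222, 219, 167, 219, 159, 215, 206, 219, 220, 219, 221, 167]  (not all equal)
t=3: [219, 220, 227, 220, 226, 222, 224, 220, 220, 220, 220, 227]  (not all equal)
t=4: [219, 219, 216, 219, 216, 218, 217, 219, 219, 219, 219, 216]  (not all equal)
t=5: [220, 220, 221, 220, 221, 220, 220, 220, 220, 220, 220, 221]  (not all equal)
t=6: [219, 219, 219, 219, 219, 219, 219, 219, 219, 219, 219, 219]  (all equal)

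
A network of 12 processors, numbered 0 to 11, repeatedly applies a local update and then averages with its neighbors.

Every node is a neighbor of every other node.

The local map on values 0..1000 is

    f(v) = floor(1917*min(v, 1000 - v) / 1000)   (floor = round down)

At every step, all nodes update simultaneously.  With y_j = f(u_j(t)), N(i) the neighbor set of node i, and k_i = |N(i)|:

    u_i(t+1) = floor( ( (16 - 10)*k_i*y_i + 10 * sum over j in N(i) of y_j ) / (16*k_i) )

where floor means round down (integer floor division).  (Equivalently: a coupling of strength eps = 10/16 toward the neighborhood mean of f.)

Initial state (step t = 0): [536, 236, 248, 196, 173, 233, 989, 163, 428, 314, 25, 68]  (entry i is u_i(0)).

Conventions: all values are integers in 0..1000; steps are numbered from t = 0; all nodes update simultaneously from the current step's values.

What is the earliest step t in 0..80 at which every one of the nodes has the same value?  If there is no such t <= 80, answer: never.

Answer: 11
Key observation: Synchronization is absorbing here: once all nodes are equal they stay equal, and step 11 is the first all-equal step.

Derivation:
t=0: [536, 236, 248, 196, 173, 233, 989, 163, 428, 314, 25, 68]  (not all equal)
t=1: [561, 422, 429, 397, 383, 420, 285, 377, 539, 469, 293, 319]  (not all equal)
t=2: [778, 768, 772, 753, 744, 767, 684, 740, 791, 797, 689, 705]  (not all equal)
t=3: [462, 469, 466, 478, 483, 469, 520, 486, 455, 451, 517, 507]  (not all equal)
t=4: [899, 903, 901, 909, 912, 903, 910, 914, 895, 892, 912, 918]  (not all equal)
t=5: [184, 181, 183, 178, 176, 181, 177, 175, 186, 188, 176, 172]  (not all equal)
t=6: [346, 344, 345, 343, 341, 344, 342, 341, 347, 349, 341, 339]  (not all equal)
t=7: [659, 658, 658, 657, 656, 658, 657, 656, 660, 661, 656, 655]  (not all equal)
t=8: [654, 655, 655, 656, 656, 655, 656, 656, 654, 653, 656, 657]  (not all equal)
t=9: [661, 660, 660, 660, 660, 660, 660, 660, 661, 661, 660, 659]  (not all equal)
t=10: [650, 650, 650, 650, 650, 650, 650, 650, 650, 650, 650, 651]  (not all equal)
t=11: [669, 669, 669, 669, 669, 669, 669, 669, 669, 669, 669, 669]  (all equal)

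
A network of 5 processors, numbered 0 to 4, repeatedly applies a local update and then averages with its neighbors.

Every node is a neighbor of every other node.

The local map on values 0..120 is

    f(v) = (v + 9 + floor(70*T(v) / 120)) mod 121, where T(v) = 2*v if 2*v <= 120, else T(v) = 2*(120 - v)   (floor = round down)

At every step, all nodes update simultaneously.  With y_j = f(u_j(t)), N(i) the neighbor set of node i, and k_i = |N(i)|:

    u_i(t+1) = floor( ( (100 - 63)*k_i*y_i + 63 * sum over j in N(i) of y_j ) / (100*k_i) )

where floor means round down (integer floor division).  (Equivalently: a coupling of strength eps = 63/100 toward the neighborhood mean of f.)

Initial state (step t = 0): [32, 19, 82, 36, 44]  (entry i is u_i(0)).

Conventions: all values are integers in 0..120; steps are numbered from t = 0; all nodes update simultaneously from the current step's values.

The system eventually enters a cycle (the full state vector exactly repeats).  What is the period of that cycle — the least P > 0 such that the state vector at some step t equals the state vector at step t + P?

Simulating step by step:
t=0: [32, 19, 82, 36, 44]
t=1: [69, 63, 55, 70, 74]
t=2: [14, 14, 12, 14, 14]
t=3: [38, 38, 37, 38, 38]
t=4: [90, 90, 90, 90, 90]
t=5: [13, 13, 13, 13, 13]
t=6: [37, 37, 37, 37, 37]
t=7: [89, 89, 89, 89, 89]
t=8: [13, 13, 13, 13, 13]

Answer: 3
Key observation: The state at step 5, [13, 13, 13, 13, 13], reappears at step 8 — and no state repeats earlier — so the cycle the system enters has period 3.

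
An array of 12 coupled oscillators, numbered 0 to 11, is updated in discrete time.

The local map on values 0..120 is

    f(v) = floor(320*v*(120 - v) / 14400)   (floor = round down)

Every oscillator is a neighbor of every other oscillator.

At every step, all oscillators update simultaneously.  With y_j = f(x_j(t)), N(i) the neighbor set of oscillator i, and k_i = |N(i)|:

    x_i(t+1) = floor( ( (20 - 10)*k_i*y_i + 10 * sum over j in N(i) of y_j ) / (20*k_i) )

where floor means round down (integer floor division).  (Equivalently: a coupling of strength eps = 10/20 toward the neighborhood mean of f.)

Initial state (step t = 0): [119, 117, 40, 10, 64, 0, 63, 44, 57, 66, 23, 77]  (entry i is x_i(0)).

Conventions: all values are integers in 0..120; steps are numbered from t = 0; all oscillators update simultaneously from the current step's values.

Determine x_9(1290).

Simulating step by step:
t=0: [119, 117, 40, 10, 64, 0, 63, 44, 57, 66, 23, 77]
t=1: [28, 31, 60, 38, 63, 28, 63, 61, 63, 63, 50, 61]
t=2: [65, 67, 76, 71, 75, 65, 75, 75, 75, 75, 74, 75]
t=3: [77, 76, 75, 76, 75, 77, 75, 75, 75, 75, 75, 75]
t=4: [73, 74, 74, 74, 74, 73, 74, 74, 74, 74, 74, 74]
t=5: [75, 75, 75, 75, 75, 75, 75, 75, 75, 75, 75, 75]
t=6: [75, 75, 75, 75, 75, 75, 75, 75, 75, 75, 75, 75]

Answer: x_9(1290) = 75
Key observation: The state at step 5, [75, 75, 75, 75, 75, 75, 75, 75, 75, 75, 75, 75], reappears at step 6: the system is in a cycle of period 1 from step 5 on.  Therefore the state at step 1290 equals the state at step 5 + ((1290 - 5) mod 1) = 5, which is [75, 75, 75, 75, 75, 75, 75, 75, 75, 75, 75, 75].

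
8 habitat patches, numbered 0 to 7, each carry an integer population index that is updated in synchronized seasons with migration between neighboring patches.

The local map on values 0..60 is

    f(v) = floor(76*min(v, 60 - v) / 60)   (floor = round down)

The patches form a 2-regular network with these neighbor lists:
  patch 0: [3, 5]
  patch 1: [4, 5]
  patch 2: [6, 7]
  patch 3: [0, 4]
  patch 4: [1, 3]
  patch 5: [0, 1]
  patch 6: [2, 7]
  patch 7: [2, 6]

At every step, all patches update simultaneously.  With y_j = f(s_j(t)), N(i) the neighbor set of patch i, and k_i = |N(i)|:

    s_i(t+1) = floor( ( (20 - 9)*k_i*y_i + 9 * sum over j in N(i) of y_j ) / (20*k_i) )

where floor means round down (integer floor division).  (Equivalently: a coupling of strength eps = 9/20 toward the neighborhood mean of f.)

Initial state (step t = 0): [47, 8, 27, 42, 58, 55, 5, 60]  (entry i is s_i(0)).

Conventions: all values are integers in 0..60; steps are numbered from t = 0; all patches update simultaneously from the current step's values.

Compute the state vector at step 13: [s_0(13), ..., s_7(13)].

Answer: [35, 34, 27, 35, 35, 35, 27, 27]

Derivation:
t=0: [47, 8, 27, 42, 58, 55, 5, 60]
t=1: [15, 7, 20, 16, 8, 9, 10, 9]
t=2: [17, 9, 18, 17, 11, 12, 14, 14]
t=3: [19, 12, 19, 19, 14, 15, 18, 18]
t=4: [22, 16, 23, 22, 18, 19, 22, 22]
t=5: [26, 21, 28, 25, 22, 23, 27, 27]
t=6: [31, 26, 34, 30, 27, 29, 34, 34]
t=7: [36, 33, 32, 36, 34, 35, 32, 32]
t=8: [30, 32, 35, 30, 32, 31, 35, 35]
t=9: [37, 35, 31, 37, 35, 36, 31, 31]
t=10: [29, 30, 36, 29, 30, 30, 36, 36]
t=11: [36, 38, 30, 36, 37, 37, 30, 30]
t=12: [29, 27, 38, 29, 28, 28, 38, 38]
t=13: [35, 34, 27, 35, 35, 35, 27, 27]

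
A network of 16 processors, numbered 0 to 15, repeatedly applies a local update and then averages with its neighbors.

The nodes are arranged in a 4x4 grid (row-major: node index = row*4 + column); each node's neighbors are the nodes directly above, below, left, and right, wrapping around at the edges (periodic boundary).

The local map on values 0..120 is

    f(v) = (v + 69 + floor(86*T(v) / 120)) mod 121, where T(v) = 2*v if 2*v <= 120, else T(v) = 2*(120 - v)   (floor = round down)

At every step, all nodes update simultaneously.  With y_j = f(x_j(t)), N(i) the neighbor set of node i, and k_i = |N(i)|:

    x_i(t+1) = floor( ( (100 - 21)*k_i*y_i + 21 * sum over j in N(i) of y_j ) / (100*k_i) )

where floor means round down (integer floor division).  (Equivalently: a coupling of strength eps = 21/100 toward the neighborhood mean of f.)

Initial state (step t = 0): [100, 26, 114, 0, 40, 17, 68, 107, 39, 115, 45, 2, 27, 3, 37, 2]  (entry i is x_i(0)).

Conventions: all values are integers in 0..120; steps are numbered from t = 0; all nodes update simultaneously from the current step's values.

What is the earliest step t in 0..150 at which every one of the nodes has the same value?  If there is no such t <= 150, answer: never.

Answer: 10
Key observation: Synchronization is absorbing here: once all nodes are equal they stay equal, and step 10 is the first all-equal step.

Derivation:
t=0: [100, 26, 114, 0, 40, 17, 68, 107, 39, 115, 45, 2, 27, 3, 37, 2]  (not all equal)
t=1: [67, 26, 66, 69, 51, 98, 87, 72, 43, 70, 59, 70, 24, 66, 44, 67]  (not all equal)
t=2: [80, 27, 84, 89, 72, 74, 82, 87, 54, 86, 88, 87, 21, 80, 62, 83]  (not all equal)
t=3: [83, 28, 79, 81, 87, 82, 83, 82, 81, 82, 81, 81, 112, 83, 90, 86]  (not all equal)
t=4: [79, 30, 81, 83, 82, 80, 84, 83, 83, 84, 83, 83, 73, 79, 81, 81]  (not all equal)
t=5: [81, 34, 80, 84, 84, 81, 83, 83, 84, 83, 83, 84, 87, 81, 84, 84]  (not all equal)
t=6: [80, 41, 81, 83, 83, 81, 84, 83, 83, 83, 83, 83, 82, 81, 83, 82]  (not all equal)
t=7: [82, 54, 82, 84, 84, 82, 83, 83, 84, 84, 83, 84, 84, 82, 84, 84]  (not all equal)
t=8: [83, 80, 83, 83, 83, 83, 84, 83, 83, 83, 83, 83, 83, 83, 83, 83]  (not all equal)
t=9: [84, 84, 84, 84, 84, 84, 83, 83, 84, 84, 83, 84, 84, 84, 84, 84]  (not all equal)
t=10: [83, 83, 83, 83, 83, 83, 83, 83, 83, 83, 83, 83, 83, 83, 83, 83]  (all equal)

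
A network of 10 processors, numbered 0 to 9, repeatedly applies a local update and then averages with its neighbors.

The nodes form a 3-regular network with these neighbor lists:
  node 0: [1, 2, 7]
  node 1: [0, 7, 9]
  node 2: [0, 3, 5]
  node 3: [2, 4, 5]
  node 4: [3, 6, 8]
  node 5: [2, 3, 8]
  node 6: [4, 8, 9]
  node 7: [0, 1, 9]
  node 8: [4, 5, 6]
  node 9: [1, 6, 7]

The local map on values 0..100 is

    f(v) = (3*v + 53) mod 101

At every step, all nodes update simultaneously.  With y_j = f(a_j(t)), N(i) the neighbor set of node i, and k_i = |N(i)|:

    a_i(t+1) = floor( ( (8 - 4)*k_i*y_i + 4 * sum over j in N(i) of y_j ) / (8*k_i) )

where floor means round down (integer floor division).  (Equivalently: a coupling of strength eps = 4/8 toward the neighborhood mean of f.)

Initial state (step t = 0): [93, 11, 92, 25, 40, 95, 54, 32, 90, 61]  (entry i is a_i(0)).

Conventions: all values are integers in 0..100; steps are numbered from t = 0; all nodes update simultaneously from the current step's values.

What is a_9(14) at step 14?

Answer: a_9(14) = 43

Derivation:
t=0: [93, 11, 92, 25, 40, 95, 54, 32, 90, 61]
t=1: [41, 61, 28, 35, 46, 29, 27, 48, 30, 41]
t=2: [65, 58, 46, 56, 67, 42, 51, 78, 48, 64]
t=3: [56, 41, 68, 46, 45, 73, 33, 61, 70, 40]
t=4: [36, 58, 57, 80, 77, 69, 62, 44, 65, 62]
t=5: [51, 42, 45, 72, 70, 55, 46, 62, 52, 42]
t=6: [35, 58, 58, 60, 57, 34, 69, 45, 31, 73]
t=7: [51, 48, 36, 32, 33, 43, 51, 68, 44, 63]
t=8: [37, 64, 52, 56, 48, 72, 31, 50, 64, 45]
t=9: [40, 46, 28, 37, 65, 45, 60, 32, 56, 58]
t=10: [65, 69, 55, 59, 41, 63, 30, 55, 36, 40]
t=11: [38, 51, 27, 35, 59, 37, 55, 37, 56, 55]
t=12: [49, 26, 47, 49, 29, 49, 18, 45, 27, 21]
t=13: [84, 48, 96, 88, 42, 87, 17, 67, 40, 28]
t=14: [32, 63, 23, 28, 53, 26, 32, 48, 51, 43]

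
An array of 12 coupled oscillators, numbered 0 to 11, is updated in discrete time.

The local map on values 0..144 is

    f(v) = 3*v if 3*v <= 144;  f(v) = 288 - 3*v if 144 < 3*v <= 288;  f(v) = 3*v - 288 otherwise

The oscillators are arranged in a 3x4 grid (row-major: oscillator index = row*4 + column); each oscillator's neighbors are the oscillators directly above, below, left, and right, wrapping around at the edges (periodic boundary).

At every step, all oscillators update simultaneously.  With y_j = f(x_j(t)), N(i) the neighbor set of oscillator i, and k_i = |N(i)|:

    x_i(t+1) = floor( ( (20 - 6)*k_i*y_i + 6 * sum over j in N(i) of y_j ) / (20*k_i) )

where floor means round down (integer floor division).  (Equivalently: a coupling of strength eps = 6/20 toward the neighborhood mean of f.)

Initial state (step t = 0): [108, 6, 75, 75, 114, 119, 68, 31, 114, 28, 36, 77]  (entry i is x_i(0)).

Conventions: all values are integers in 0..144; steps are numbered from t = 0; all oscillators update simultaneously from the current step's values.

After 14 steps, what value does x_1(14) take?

Answer: x_1(14) = 65

Derivation:
t=0: [108, 6, 75, 75, 114, 119, 68, 31, 114, 28, 36, 77]
t=1: [39, 31, 64, 62, 56, 66, 83, 84, 55, 77, 97, 63]
t=2: [114, 92, 84, 97, 111, 86, 44, 52, 115, 63, 23, 89]
t=3: [46, 24, 41, 20, 51, 42, 112, 107, 56, 81, 69, 34]
t=4: [125, 82, 105, 71, 125, 110, 60, 48, 115, 61, 80, 93]
t=5: [80, 48, 39, 72, 85, 55, 95, 121, 61, 87, 52, 30]
t=6: [60, 124, 108, 75, 49, 101, 35, 67, 88, 56, 110, 91]
t=7: [99, 79, 47, 62, 116, 44, 87, 85, 45, 96, 50, 26]
t=8: [32, 56, 122, 90, 65, 102, 52, 43, 105, 34, 115, 85]
t=9: [86, 106, 79, 37, 85, 46, 113, 111, 43, 88, 65, 40]
t=10: [43, 39, 57, 96, 48, 106, 60, 55, 105, 46, 83, 112]
t=11: [111, 112, 101, 31, 123, 59, 98, 108, 53, 112, 58, 47]
t=12: [57, 50, 30, 82, 80, 91, 24, 49, 113, 63, 95, 126]
t=13: [102, 120, 82, 62, 57, 37, 69, 117, 62, 84, 28, 80]
t=14: [42, 65, 54, 84, 103, 100, 79, 70, 87, 52, 74, 59]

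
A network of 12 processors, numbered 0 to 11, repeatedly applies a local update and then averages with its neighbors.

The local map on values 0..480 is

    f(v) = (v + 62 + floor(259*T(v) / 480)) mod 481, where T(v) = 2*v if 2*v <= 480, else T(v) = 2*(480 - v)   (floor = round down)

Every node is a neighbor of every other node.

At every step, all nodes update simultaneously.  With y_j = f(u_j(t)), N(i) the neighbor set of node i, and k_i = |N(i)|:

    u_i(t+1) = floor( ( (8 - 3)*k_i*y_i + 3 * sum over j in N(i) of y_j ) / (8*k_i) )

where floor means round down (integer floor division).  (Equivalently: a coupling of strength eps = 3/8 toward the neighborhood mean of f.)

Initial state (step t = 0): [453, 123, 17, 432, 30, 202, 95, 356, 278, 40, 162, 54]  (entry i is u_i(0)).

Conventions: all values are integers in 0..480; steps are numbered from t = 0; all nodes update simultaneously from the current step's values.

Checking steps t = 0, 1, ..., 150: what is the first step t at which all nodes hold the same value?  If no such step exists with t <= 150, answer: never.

Simulating step by step:
t=0: [453, 123, 17, 432, 30, 202, 95, 356, 278, 40, 162, 54]  (not all equal)
t=1: [98, 248, 118, 98, 134, 60, 213, 102, 105, 146, 296, 163]  (not all equal)
t=2: [254, 144, 278, 254, 298, 207, 111, 259, 262, 313, 141, 333]  (not all equal)
t=3: [101, 268, 100, 101, 99, 62, 228, 101, 101, 99, 265, 98]  (not all equal)
t=4: [247, 132, 245, 247, 244, 199, 119, 247, 247, 244, 133, 243]  (not all equal)
t=5: [117, 269, 117, 117, 117, 351, 253, 117, 117, 117, 270, 117]  (not all equal)
t=6: [273, 139, 273, 273, 273, 135, 139, 273, 273, 273, 139, 273]  (not all equal)
t=7: [114, 275, 114, 114, 114, 270, 275, 114, 114, 114, 275, 114]  (not all equal)
t=8: [268, 137, 268, 268, 268, 137, 137, 268, 268, 268, 137, 268]  (not all equal)
t=9: [113, 272, 113, 113, 113, 272, 272, 113, 113, 113, 272, 113]  (not all equal)
t=10: [266, 136, 266, 266, 266, 136, 136, 266, 266, 266, 136, 266]  (not all equal)
t=11: [113, 271, 113, 113, 113, 271, 271, 113, 113, 113, 271, 113]  (not all equal)
t=12: [266, 136, 266, 266, 266, 136, 136, 266, 266, 266, 136, 266]  (not all equal)

Answer: never
Key observation: The state at step 10 reappears at step 12 — the system is in a cycle of period 2 from step 10 on.  No step 0..12 is synchronized, and the cycle repeats forever, so no step up to 150 (or ever) has all nodes equal.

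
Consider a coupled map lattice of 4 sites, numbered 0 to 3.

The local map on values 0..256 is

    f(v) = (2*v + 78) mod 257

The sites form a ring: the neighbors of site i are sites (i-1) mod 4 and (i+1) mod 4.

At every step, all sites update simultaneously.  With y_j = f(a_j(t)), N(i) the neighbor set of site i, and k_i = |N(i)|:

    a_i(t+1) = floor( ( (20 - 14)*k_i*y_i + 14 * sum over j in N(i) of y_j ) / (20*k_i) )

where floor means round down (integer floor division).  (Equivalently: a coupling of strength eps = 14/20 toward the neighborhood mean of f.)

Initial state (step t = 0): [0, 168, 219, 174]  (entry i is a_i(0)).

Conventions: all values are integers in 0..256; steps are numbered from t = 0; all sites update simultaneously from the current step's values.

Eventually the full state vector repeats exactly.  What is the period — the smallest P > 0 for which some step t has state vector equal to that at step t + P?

Simulating step by step:
t=0: [0, 168, 219, 174]
t=1: [137, 75, 114, 78]
t=2: [190, 118, 176, 120]
t=3: [101, 148, 93, 149]
t=4: [89, 45, 84, 46]
t=5: [195, 226, 192, 226]
t=6: [74, 150, 72, 150]
t=7: [152, 193, 151, 193]
t=8: [182, 148, 181, 148]
t=9: [137, 163, 136, 163]
t=10: [131, 109, 130, 109]
t=11: [52, 69, 51, 69]
t=12: [205, 191, 205, 191]
t=13: [211, 222, 211, 222]
t=14: [78, 172, 78, 172]
t=15: [185, 213, 185, 213]
t=16: [230, 207, 230, 207]
t=17: [171, 87, 171, 87]
t=18: [225, 189, 225, 189]
t=19: [143, 69, 143, 69]
t=20: [183, 139, 183, 139]
t=21: [125, 160, 125, 160]
t=22: [120, 92, 120, 92]
t=23: [21, 44, 21, 44]
t=24: [152, 133, 152, 133]
t=25: [98, 113, 98, 113]
t=26: [38, 26, 38, 26]
t=27: [137, 146, 137, 146]
t=28: [107, 100, 107, 100]
t=29: [25, 30, 25, 30]
t=30: [135, 131, 135, 131]
t=31: [85, 88, 85, 88]
t=32: [252, 249, 252, 249]
t=33: [63, 66, 63, 66]
t=34: [208, 205, 208, 205]
t=35: [232, 235, 232, 235]
t=36: [32, 29, 32, 29]
t=37: [137, 140, 137, 140]
t=38: [99, 96, 99, 96]
t=39: [14, 17, 14, 17]
t=40: [110, 107, 110, 107]
t=41: [36, 39, 36, 39]
t=42: [154, 151, 154, 151]
t=43: [124, 127, 124, 127]
t=44: [73, 70, 73, 70]
t=45: [219, 222, 219, 222]
t=46: [6, 3, 6, 3]
t=47: [85, 88, 85, 88]

Answer: 16
Key observation: The state at step 31, [85, 88, 85, 88], reappears at step 47 — and no state repeats earlier — so the cycle the system enters has period 16.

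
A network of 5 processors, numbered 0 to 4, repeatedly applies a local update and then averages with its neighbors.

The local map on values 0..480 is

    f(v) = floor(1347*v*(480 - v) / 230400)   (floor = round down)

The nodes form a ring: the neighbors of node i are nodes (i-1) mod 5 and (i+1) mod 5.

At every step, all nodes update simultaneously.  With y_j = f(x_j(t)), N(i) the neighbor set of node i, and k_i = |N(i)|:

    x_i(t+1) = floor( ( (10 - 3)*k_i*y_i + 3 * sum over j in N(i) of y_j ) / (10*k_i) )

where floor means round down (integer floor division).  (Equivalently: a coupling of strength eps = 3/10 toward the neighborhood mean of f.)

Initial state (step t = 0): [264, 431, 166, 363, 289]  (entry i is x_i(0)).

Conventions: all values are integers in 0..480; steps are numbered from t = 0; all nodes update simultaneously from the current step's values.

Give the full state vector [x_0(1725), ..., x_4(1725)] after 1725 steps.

Simulating step by step:
t=0: [264, 431, 166, 363, 289]
t=1: [299, 181, 268, 267, 312]
t=2: [314, 318, 329, 328, 311]
t=3: [304, 299, 291, 293, 304]
t=4: [312, 316, 320, 318, 313]
t=5: [305, 302, 299, 301, 304]
t=6: [312, 314, 315, 314, 312]
t=7: [305, 304, 303, 304, 305]
t=8: [312, 312, 312, 312, 312]
t=9: [306, 306, 306, 306, 306]
t=10: [311, 311, 311, 311, 311]
t=11: [307, 307, 307, 307, 307]
t=12: [310, 310, 310, 310, 310]
t=13: [308, 308, 308, 308, 308]
t=14: [309, 309, 309, 309, 309]
t=15: [308, 308, 308, 308, 308]

Answer: [308, 308, 308, 308, 308]
Key observation: The state at step 13, [308, 308, 308, 308, 308], reappears at step 15: the system is in a cycle of period 2 from step 13 on.  Therefore the state at step 1725 equals the state at step 13 + ((1725 - 13) mod 2) = 13, which is [308, 308, 308, 308, 308].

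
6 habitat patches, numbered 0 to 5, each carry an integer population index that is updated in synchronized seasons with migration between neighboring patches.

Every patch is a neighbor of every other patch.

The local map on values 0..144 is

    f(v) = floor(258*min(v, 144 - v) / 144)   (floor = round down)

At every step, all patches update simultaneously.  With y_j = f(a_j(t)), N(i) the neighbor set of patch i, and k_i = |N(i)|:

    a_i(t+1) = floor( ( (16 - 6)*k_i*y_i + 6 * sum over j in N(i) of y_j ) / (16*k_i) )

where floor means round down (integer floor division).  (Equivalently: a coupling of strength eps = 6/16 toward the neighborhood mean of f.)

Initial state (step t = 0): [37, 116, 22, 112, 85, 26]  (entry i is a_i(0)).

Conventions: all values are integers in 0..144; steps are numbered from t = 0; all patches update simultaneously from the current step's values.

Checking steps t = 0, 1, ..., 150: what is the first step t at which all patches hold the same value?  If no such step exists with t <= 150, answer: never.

Answer: never
Key observation: The state at step 40 reappears at step 48 — the system is in a cycle of period 8 from step 40 on.  No step 0..48 is synchronized, and the cycle repeats forever, so no step up to 150 (or ever) has all patches equal.

Derivation:
t=0: [37, 116, 22, 112, 85, 26]  (not all equal)
t=1: [63, 54, 48, 58, 84, 52]  (not all equal)
t=2: [106, 97, 92, 101, 103, 95]  (not all equal)
t=3: [73, 82, 87, 78, 76, 84]  (not all equal)
t=4: [121, 112, 107, 116, 118, 110]  (not all equal)
t=5: [46, 55, 60, 51, 49, 57]  (not all equal)
t=6: [87, 96, 101, 92, 90, 98]  (not all equal)
t=7: [96, 87, 82, 91, 93, 85]  (not all equal)
t=8: [91, 100, 105, 95, 94, 101]  (not all equal)
t=9: [88, 79, 75, 84, 86, 79]  (not all equal)
t=10: [104, 113, 117, 108, 106, 113]  (not all equal)
t=11: [66, 57, 53, 62, 64, 57]  (not all equal)
t=12: [112, 104, 99, 109, 110, 104]  (not all equal)
t=13: [61, 69, 74, 64, 63, 69]  (not all equal)
t=14: [112, 120, 121, 115, 114, 120]  (not all equal)
t=15: [52, 45, 44, 49, 50, 45]  (not all equal)
t=16: [89, 82, 80, 85, 86, 82]  (not all equal)
t=17: [102, 109, 110, 105, 104, 109]  (not all equal)
t=18: [71, 64, 62, 67, 68, 64]  (not all equal)
t=19: [122, 115, 114, 119, 119, 115]  (not all equal)
t=20: [42, 49, 50, 45, 45, 49]  (not all equal)
t=21: [78, 85, 86, 81, 81, 85]  (not all equal)
t=22: [114, 106, 105, 110, 110, 106]  (not all equal)
t=23: [57, 65, 66, 61, 61, 65]  (not all equal)
t=24: [106, 114, 115, 110, 110, 114]  (not all equal)
t=25: [63, 55, 53, 58, 58, 55]  (not all equal)
t=26: [107, 99, 97, 102, 102, 99]  (not all equal)
t=27: [70, 78, 80, 75, 75, 78]  (not all equal)
t=28: [122, 118, 116, 121, 121, 118]  (not all equal)
t=29: [41, 45, 47, 42, 42, 45]  (not all equal)
t=30: [75, 79, 81, 76, 76, 79]  (not all equal)
t=31: [120, 116, 114, 119, 119, 116]  (not all equal)
t=32: [44, 48, 50, 45, 45, 48]  (not all equal)
t=33: [80, 84, 86, 81, 81, 84]  (not all equal)
t=34: [111, 107, 105, 110, 110, 107]  (not all equal)
t=35: [60, 64, 66, 61, 61, 64]  (not all equal)
t=36: [109, 113, 115, 110, 110, 113]  (not all equal)
t=37: [59, 55, 53, 58, 58, 55]  (not all equal)
t=38: [102, 98, 96, 101, 101, 98]  (not all equal)
t=39: [77, 81, 83, 78, 78, 81]  (not all equal)
t=40: [117, 113, 111, 116, 116, 113]  (not all equal)
t=41: [50, 54, 56, 51, 51, 54]  (not all equal)
t=42: [91, 95, 97, 92, 92, 95]  (not all equal)
t=43: [92, 88, 86, 91, 91, 88]  (not all equal)
t=44: [94, 98, 100, 95, 95, 98]  (not all equal)
t=45: [86, 82, 80, 85, 85, 82]  (not all equal)
t=46: [105, 109, 111, 106, 106, 109]  (not all equal)
t=47: [67, 63, 61, 66, 66, 63]  (not all equal)
t=48: [117, 113, 111, 116, 116, 113]  (not all equal)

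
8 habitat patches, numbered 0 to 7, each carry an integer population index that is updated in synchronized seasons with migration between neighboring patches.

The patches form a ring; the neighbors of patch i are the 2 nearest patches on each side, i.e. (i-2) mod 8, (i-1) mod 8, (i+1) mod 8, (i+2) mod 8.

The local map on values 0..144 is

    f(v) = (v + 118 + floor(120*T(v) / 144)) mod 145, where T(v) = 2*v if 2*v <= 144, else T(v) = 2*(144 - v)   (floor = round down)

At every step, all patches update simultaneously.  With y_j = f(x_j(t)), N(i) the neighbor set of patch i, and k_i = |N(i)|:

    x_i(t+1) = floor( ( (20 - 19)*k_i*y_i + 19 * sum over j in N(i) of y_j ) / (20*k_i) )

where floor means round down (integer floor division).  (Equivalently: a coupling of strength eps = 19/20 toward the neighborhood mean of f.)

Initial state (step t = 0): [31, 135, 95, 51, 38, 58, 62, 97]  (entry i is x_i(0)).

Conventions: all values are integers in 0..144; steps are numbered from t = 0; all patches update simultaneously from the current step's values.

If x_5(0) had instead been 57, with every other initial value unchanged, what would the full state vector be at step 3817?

Simulating step by step:
t=0: [31, 135, 95, 51, 38, 57, 62, 97]
t=1: [66, 46, 85, 82, 93, 83, 67, 104]
t=2: [60, 45, 28, 30, 10, 40, 39, 34]
t=3: [73, 74, 102, 88, 68, 83, 103, 93]
t=4: [40, 8, 13, 9, 39, 40, 18, 46]
t=5: [66, 83, 104, 78, 62, 83, 79, 80]
t=6: [43, 42, 47, 73, 51, 44, 40, 10]
t=7: [100, 86, 76, 91, 73, 87, 106, 88]
t=8: [42, 8, 9, 13, 42, 42, 16, 39]
t=9: [92, 80, 82, 107, 63, 47, 79, 80]
t=10: [13, 42, 72, 70, 70, 78, 62, 32]
t=11: [71, 27, 29, 32, 45, 54, 29, 61]
t=12: [67, 64, 53, 75, 69, 85, 88, 61]
t=13: [95, 71, 48, 67, 36, 41, 39, 46]
t=14: [69, 49, 27, 64, 66, 62, 63, 47]
t=15: [92, 75, 64, 76, 111, 98, 66, 98]
t=16: [39, 40, 49, 72, 46, 38, 35, 7]
t=17: [95, 83, 69, 84, 67, 78, 94, 77]
t=18: [10, 11, 8, 11, 10, 10, 10, 9]
t=19: [108, 101, 76, 101, 109, 109, 143, 110]
t=20: [71, 70, 67, 70, 72, 101, 138, 101]
t=21: [34, 9, 15, 10, 34, 36, 14, 36]
t=22: [58, 75, 98, 75, 59, 71, 63, 70]
t=23: [47, 39, 69, 40, 48, 72, 75, 72]
t=24: [35, 53, 84, 53, 35, 52, 57, 51]
t=25: [88, 77, 86, 77, 89, 103, 89, 104]
t=26: [42, 43, 12, 43, 42, 48, 72, 49]
t=27: [55, 70, 81, 70, 54, 75, 89, 74]
t=28: [18, 39, 63, 39, 18, 38, 65, 38]
t=29: [70, 78, 53, 78, 70, 44, 45, 44]
t=30: [75, 56, 19, 56, 75, 55, 54, 55]
t=31: [91, 73, 67, 73, 91, 95, 70, 95]
t=32: [10, 9, 12, 9, 10, 10, 5, 10]
t=33: [107, 110, 136, 110, 107, 140, 143, 140]
t=34: [125, 130, 139, 130, 125, 128, 129, 128]
t=35: [125, 125, 127, 125, 125, 127, 127, 127]
t=36: [128, 128, 128, 128, 128, 128, 128, 128]
t=37: [127, 127, 127, 127, 127, 127, 127, 127]
t=38: [128, 128, 128, 128, 128, 128, 128, 128]

Answer: [127, 127, 127, 127, 127, 127, 127, 127]
Key observation: The state at step 36, [128, 128, 128, 128, 128, 128, 128, 128], reappears at step 38: the system is in a cycle of period 2 from step 36 on.  Therefore the state at step 3817 equals the state at step 36 + ((3817 - 36) mod 2) = 37, which is [127, 127, 127, 127, 127, 127, 127, 127].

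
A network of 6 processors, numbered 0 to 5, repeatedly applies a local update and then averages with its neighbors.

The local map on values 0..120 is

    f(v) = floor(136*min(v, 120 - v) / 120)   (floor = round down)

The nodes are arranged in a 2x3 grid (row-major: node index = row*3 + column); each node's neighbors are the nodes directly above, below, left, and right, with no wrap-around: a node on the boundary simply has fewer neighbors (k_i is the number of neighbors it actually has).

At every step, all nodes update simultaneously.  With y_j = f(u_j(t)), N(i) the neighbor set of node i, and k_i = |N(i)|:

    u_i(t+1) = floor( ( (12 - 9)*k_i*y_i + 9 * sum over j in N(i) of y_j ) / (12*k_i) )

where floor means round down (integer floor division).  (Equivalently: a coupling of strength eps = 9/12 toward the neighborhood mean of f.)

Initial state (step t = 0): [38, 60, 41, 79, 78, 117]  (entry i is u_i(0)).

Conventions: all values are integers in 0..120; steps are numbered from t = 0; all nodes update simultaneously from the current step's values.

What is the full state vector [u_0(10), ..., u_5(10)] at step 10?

Simulating step by step:
t=0: [38, 60, 41, 79, 78, 117]
t=1: [53, 51, 38, 45, 41, 35]
t=2: [55, 51, 46, 52, 48, 43]
t=3: [58, 56, 52, 58, 54, 51]
t=4: [64, 61, 59, 63, 61, 58]
t=5: [64, 65, 65, 64, 65, 65]
t=6: [62, 62, 62, 62, 62, 62]
t=7: [65, 65, 65, 65, 65, 65]
t=8: [62, 62, 62, 62, 62, 62]
t=9: [65, 65, 65, 65, 65, 65]
t=10: [62, 62, 62, 62, 62, 62]

Answer: [62, 62, 62, 62, 62, 62]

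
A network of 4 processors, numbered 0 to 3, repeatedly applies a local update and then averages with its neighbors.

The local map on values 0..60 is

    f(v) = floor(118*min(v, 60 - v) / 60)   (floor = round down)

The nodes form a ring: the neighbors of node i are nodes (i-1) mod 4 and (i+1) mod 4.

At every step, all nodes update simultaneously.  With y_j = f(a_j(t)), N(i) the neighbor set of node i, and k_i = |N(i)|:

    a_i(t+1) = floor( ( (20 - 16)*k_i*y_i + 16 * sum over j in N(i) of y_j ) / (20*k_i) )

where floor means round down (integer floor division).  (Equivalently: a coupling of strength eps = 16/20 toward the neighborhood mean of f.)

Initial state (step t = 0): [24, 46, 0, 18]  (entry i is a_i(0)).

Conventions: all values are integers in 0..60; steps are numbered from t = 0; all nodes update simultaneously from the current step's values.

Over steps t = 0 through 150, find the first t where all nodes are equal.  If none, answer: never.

Simulating step by step:
t=0: [24, 46, 0, 18]  (not all equal)
t=1: [34, 24, 24, 25]  (not all equal)
t=2: [48, 48, 47, 49]  (not all equal)
t=3: [22, 23, 22, 23]  (not all equal)
t=4: [44, 43, 44, 43]  (not all equal)
t=5: [32, 31, 32, 31]  (not all equal)
t=6: [56, 55, 56, 55]  (not all equal)
t=7: [8, 7, 8, 7]  (not all equal)
t=8: [13, 14, 13, 14]  (not all equal)
t=9: [26, 25, 26, 25]  (not all equal)
t=10: [49, 50, 49, 50]  (not all equal)
t=11: [19, 20, 19, 20]  (not all equal)
t=12: [38, 37, 38, 37]  (not all equal)
t=13: [44, 43, 44, 43]  (not all equal)

Answer: never
Key observation: The state at step 4 reappears at step 13 — the system is in a cycle of period 9 from step 4 on.  No step 0..13 is synchronized, and the cycle repeats forever, so no step up to 150 (or ever) has all nodes equal.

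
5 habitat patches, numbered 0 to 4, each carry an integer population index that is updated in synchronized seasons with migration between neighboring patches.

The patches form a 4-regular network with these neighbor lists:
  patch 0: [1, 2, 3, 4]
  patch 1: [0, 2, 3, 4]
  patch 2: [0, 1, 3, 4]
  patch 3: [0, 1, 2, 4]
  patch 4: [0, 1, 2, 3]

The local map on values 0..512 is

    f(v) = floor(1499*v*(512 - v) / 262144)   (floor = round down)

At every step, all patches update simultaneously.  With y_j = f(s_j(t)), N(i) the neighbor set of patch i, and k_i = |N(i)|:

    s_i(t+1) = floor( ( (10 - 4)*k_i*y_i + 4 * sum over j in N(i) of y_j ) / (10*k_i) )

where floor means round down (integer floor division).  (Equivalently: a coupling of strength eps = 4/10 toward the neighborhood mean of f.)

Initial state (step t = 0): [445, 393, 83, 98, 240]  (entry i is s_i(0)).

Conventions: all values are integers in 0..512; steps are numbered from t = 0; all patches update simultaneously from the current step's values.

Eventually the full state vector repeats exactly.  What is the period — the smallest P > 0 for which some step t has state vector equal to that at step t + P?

Answer: 2
Key observation: The state at step 28, [339, 339, 339, 339, 339], reappears at step 30 — and no state repeats earlier — so the cycle the system enters has period 2.

Derivation:
t=0: [445, 393, 83, 98, 240]
t=1: [209, 258, 226, 240, 311]
t=2: [364, 370, 368, 370, 362]
t=3: [306, 302, 303, 302, 307]
t=4: [360, 361, 361, 361, 360]
t=5: [311, 311, 311, 311, 311]
t=6: [357, 357, 357, 357, 357]
t=7: [316, 316, 316, 316, 316]
t=8: [354, 354, 354, 354, 354]
t=9: [319, 319, 319, 319, 319]
t=10: [352, 352, 352, 352, 352]
t=11: [322, 322, 322, 322, 322]
t=12: [349, 349, 349, 349, 349]
t=13: [325, 325, 325, 325, 325]
t=14: [347, 347, 347, 347, 347]
t=15: [327, 327, 327, 327, 327]
t=16: [345, 345, 345, 345, 345]
t=17: [329, 329, 329, 329, 329]
t=18: [344, 344, 344, 344, 344]
t=19: [330, 330, 330, 330, 330]
t=20: [343, 343, 343, 343, 343]
t=21: [331, 331, 331, 331, 331]
t=22: [342, 342, 342, 342, 342]
t=23: [332, 332, 332, 332, 332]
t=24: [341, 341, 341, 341, 341]
t=25: [333, 333, 333, 333, 333]
t=26: [340, 340, 340, 340, 340]
t=27: [334, 334, 334, 334, 334]
t=28: [339, 339, 339, 339, 339]
t=29: [335, 335, 335, 335, 335]
t=30: [339, 339, 339, 339, 339]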